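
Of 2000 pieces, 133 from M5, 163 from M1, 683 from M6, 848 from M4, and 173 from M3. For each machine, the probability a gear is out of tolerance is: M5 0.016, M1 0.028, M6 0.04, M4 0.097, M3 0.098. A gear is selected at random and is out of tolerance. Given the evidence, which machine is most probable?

M4

Prior × likelihood for each hypothesis:
  M5: 0.0665 × 0.016 = 0.001064
  M1: 0.0815 × 0.028 = 0.002282
  M6: 0.3415 × 0.04 = 0.01366
  M4: 0.424 × 0.097 = 0.041128
  M3: 0.0865 × 0.098 = 0.008477
Sum = 0.066611.
Largest term belongs to M4, so M4 is most probable.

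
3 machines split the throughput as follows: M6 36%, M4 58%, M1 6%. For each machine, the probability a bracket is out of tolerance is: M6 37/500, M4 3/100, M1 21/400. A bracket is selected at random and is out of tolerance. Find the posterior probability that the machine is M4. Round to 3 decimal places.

Unnormalized posteriors (prior × likelihood):
  M6: 0.36 × 0.074 = 0.02664
  M4: 0.58 × 0.03 = 0.0174
  M1: 0.06 × 0.0525 = 0.00315
Sum = 0.04719.
P(M4 | evidence) = 0.0174 / 0.04719 ≈ 0.369.

0.369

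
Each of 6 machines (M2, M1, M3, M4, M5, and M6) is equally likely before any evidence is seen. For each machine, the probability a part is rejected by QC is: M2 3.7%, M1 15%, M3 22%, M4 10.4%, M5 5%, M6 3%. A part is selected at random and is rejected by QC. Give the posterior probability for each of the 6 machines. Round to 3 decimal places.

Since the prior is uniform, the posterior is proportional to the likelihood:
  M2: 0.037
  M1: 0.15
  M3: 0.22
  M4: 0.104
  M5: 0.05
  M6: 0.03
Normalizing constant = 0.591.
P(M2 | rejected) = 0.037/0.591 ≈ 0.063
P(M1 | rejected) = 0.15/0.591 ≈ 0.254
P(M3 | rejected) = 0.22/0.591 ≈ 0.372
P(M4 | rejected) = 0.104/0.591 ≈ 0.176
P(M5 | rejected) = 0.05/0.591 ≈ 0.085
P(M6 | rejected) = 0.03/0.591 ≈ 0.051

M2 0.063, M1 0.254, M3 0.372, M4 0.176, M5 0.085, M6 0.051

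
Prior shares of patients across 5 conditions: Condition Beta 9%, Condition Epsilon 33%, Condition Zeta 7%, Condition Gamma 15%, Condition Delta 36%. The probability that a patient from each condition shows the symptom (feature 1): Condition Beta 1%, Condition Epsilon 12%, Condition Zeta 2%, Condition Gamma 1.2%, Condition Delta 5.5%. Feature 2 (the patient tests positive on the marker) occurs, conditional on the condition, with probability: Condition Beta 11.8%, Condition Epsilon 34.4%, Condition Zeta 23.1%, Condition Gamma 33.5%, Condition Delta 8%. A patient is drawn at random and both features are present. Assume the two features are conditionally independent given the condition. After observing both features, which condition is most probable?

By Bayes' rule, posterior ∝ prior × likelihood:
  Condition Beta: 0.09 × 0.01 × 0.118 = 0.0001062
  Condition Epsilon: 0.33 × 0.12 × 0.344 = 0.0136224
  Condition Zeta: 0.07 × 0.02 × 0.231 = 0.0003234
  Condition Gamma: 0.15 × 0.012 × 0.335 = 0.000603
  Condition Delta: 0.36 × 0.055 × 0.08 = 0.001584
Sum = 0.016239.
Largest term belongs to Condition Epsilon, so Condition Epsilon is most probable.

Condition Epsilon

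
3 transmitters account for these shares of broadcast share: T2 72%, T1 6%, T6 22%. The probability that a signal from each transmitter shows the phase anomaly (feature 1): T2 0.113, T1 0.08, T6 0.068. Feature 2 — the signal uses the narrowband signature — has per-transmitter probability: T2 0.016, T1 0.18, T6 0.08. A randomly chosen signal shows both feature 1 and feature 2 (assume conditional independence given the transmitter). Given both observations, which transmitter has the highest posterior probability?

By Bayes' rule, posterior ∝ prior × likelihood:
  T2: 0.72 × 0.113 × 0.016 = 0.00130176
  T1: 0.06 × 0.08 × 0.18 = 0.000864
  T6: 0.22 × 0.068 × 0.08 = 0.0011968
Sum = 0.00336256.
Largest term belongs to T2, so T2 is most probable.

T2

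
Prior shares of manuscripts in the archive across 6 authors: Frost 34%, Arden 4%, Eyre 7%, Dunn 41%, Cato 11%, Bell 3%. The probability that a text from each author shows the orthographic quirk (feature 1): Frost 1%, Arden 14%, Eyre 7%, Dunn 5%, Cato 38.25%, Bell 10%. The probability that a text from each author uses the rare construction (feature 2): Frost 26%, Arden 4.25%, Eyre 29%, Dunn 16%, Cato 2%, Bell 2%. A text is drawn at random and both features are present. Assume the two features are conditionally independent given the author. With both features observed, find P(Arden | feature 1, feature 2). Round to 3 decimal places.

0.035

Unnormalized posteriors (prior × likelihood):
  Frost: 0.34 × 0.01 × 0.26 = 0.000884
  Arden: 0.04 × 0.14 × 0.0425 = 0.000238
  Eyre: 0.07 × 0.07 × 0.29 = 0.001421
  Dunn: 0.41 × 0.05 × 0.16 = 0.00328
  Cato: 0.11 × 0.3825 × 0.02 = 0.0008415
  Bell: 0.03 × 0.1 × 0.02 = 0.00006
Normalizing constant = 0.0067245.
P(Arden | evidence) = 0.000238 / 0.0067245 ≈ 0.035.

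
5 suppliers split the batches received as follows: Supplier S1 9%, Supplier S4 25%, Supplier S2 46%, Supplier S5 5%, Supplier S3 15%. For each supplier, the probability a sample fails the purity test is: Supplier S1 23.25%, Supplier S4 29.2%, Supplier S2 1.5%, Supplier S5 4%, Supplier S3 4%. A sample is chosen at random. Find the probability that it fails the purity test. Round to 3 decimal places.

Unnormalized posteriors (prior × likelihood):
  Supplier S1: 0.09 × 0.2325 = 0.020925
  Supplier S4: 0.25 × 0.292 = 0.073
  Supplier S2: 0.46 × 0.015 = 0.0069
  Supplier S5: 0.05 × 0.04 = 0.002
  Supplier S3: 0.15 × 0.04 = 0.006
P(off-spec) = 0.020925 + 0.073 + 0.0069 + 0.002 + 0.006 = 0.108825 → 0.109.

0.109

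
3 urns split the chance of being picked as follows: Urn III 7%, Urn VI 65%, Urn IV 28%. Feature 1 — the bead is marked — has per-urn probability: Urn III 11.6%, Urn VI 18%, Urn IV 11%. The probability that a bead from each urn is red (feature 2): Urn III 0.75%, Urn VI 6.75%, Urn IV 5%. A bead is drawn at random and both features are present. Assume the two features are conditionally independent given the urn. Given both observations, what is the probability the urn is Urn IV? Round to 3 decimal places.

0.162

Compute prior × likelihood for every hypothesis:
  Urn III: 0.07 × 0.116 × 0.0075 = 0.0000609
  Urn VI: 0.65 × 0.18 × 0.0675 = 0.0078975
  Urn IV: 0.28 × 0.11 × 0.05 = 0.00154
Normalizing constant = 0.0094984.
P(Urn IV | evidence) = 0.00154 / 0.0094984 ≈ 0.162.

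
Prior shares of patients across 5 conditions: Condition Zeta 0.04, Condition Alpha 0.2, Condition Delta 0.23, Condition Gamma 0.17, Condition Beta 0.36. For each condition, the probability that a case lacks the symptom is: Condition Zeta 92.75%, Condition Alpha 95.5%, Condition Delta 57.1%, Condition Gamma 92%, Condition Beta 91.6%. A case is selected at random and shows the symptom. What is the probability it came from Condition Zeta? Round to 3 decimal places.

Taking complements, P(symptomatic | each) = Condition Zeta 0.0725, Condition Alpha 0.045, Condition Delta 0.429, Condition Gamma 0.08, Condition Beta 0.084.
By Bayes' rule, posterior ∝ prior × likelihood:
  Condition Zeta: 0.04 × 0.0725 = 0.0029
  Condition Alpha: 0.2 × 0.045 = 0.009
  Condition Delta: 0.23 × 0.429 = 0.09867
  Condition Gamma: 0.17 × 0.08 = 0.0136
  Condition Beta: 0.36 × 0.084 = 0.03024
Normalizing constant = 0.15441.
P(Condition Zeta | evidence) = 0.0029 / 0.15441 ≈ 0.019.

0.019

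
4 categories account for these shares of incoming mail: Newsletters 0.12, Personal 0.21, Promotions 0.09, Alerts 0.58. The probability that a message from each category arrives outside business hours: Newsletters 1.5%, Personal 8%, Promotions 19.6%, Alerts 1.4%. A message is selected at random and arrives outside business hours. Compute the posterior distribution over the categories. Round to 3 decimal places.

Newsletters 0.041, Personal 0.379, Promotions 0.398, Alerts 0.183

Unnormalized posteriors (prior × likelihood):
  Newsletters: 0.12 × 0.015 = 0.0018
  Personal: 0.21 × 0.08 = 0.0168
  Promotions: 0.09 × 0.196 = 0.01764
  Alerts: 0.58 × 0.014 = 0.00812
Sum = 0.04436.
P(Newsletters | off-hours) = 0.0018/0.04436 ≈ 0.041
P(Personal | off-hours) = 0.0168/0.04436 ≈ 0.379
P(Promotions | off-hours) = 0.01764/0.04436 ≈ 0.398
P(Alerts | off-hours) = 0.00812/0.04436 ≈ 0.183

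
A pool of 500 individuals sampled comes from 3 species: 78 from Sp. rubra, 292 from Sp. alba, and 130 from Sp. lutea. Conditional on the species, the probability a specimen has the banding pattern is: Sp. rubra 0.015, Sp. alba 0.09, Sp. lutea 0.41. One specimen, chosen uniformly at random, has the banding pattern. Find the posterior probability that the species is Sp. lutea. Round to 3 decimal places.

Prior × likelihood for each hypothesis:
  Sp. rubra: 0.156 × 0.015 = 0.00234
  Sp. alba: 0.584 × 0.09 = 0.05256
  Sp. lutea: 0.26 × 0.41 = 0.1066
Sum = 0.1615.
P(Sp. lutea | evidence) = 0.1066 / 0.1615 ≈ 0.660.

0.660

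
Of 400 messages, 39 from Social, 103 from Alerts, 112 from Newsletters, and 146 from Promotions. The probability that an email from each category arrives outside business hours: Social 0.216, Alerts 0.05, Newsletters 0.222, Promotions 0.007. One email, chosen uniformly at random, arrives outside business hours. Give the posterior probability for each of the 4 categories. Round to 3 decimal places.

Social 0.213, Alerts 0.131, Newsletters 0.630, Promotions 0.026

Compute prior × likelihood for every hypothesis:
  Social: 0.0975 × 0.216 = 0.02106
  Alerts: 0.2575 × 0.05 = 0.012875
  Newsletters: 0.28 × 0.222 = 0.06216
  Promotions: 0.365 × 0.007 = 0.002555
Total = 0.09865.
P(Social | off-hours) = 0.02106/0.09865 ≈ 0.213
P(Alerts | off-hours) = 0.012875/0.09865 ≈ 0.131
P(Newsletters | off-hours) = 0.06216/0.09865 ≈ 0.630
P(Promotions | off-hours) = 0.002555/0.09865 ≈ 0.026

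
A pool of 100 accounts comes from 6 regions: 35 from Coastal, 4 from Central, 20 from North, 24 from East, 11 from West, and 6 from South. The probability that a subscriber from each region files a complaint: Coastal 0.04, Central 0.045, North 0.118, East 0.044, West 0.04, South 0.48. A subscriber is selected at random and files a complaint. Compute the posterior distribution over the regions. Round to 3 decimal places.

By Bayes' rule, posterior ∝ prior × likelihood:
  Coastal: 0.35 × 0.04 = 0.014
  Central: 0.04 × 0.045 = 0.0018
  North: 0.2 × 0.118 = 0.0236
  East: 0.24 × 0.044 = 0.01056
  West: 0.11 × 0.04 = 0.0044
  South: 0.06 × 0.48 = 0.0288
Sum = 0.08316.
P(Coastal | complaint) = 0.014/0.08316 ≈ 0.168
P(Central | complaint) = 0.0018/0.08316 ≈ 0.022
P(North | complaint) = 0.0236/0.08316 ≈ 0.284
P(East | complaint) = 0.01056/0.08316 ≈ 0.127
P(West | complaint) = 0.0044/0.08316 ≈ 0.053
P(South | complaint) = 0.0288/0.08316 ≈ 0.346
(Check: 0.168+0.022+0.284+0.127+0.053+0.346 = 1.000.)

Coastal 0.168, Central 0.022, North 0.284, East 0.127, West 0.053, South 0.346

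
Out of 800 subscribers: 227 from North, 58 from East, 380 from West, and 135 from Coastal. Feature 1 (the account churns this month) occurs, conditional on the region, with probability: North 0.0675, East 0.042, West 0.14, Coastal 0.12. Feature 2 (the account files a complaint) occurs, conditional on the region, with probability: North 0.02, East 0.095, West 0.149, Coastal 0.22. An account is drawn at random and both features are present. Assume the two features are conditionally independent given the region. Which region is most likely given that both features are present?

West

Compute prior × likelihood for every hypothesis:
  North: 0.28375 × 0.0675 × 0.02 = 0.0003830625
  East: 0.0725 × 0.042 × 0.095 = 0.000289275
  West: 0.475 × 0.14 × 0.149 = 0.0099085
  Coastal: 0.16875 × 0.12 × 0.22 = 0.004455
Normalizing constant = 0.0150358375.
Largest term belongs to West, so West is most probable.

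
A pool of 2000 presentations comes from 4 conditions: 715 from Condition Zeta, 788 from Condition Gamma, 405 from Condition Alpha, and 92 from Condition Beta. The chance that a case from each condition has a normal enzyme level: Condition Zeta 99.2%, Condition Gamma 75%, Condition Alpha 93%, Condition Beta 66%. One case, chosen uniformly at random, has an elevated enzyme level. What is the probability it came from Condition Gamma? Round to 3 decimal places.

Taking complements, P(elevated | each) = Condition Zeta 0.008, Condition Gamma 0.25, Condition Alpha 0.07, Condition Beta 0.34.
Prior × likelihood for each hypothesis:
  Condition Zeta: 0.3575 × 0.008 = 0.00286
  Condition Gamma: 0.394 × 0.25 = 0.0985
  Condition Alpha: 0.2025 × 0.07 = 0.014175
  Condition Beta: 0.046 × 0.34 = 0.01564
Total = 0.131175.
P(Condition Gamma | evidence) = 0.0985 / 0.131175 ≈ 0.751.

0.751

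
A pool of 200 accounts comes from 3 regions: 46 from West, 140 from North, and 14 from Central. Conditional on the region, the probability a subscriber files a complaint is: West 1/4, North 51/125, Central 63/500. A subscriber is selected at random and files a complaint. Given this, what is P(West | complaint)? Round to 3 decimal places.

0.163

Prior × likelihood for each hypothesis:
  West: 0.23 × 0.25 = 0.0575
  North: 0.7 × 0.408 = 0.2856
  Central: 0.07 × 0.126 = 0.00882
Normalizing constant = 0.35192.
P(West | evidence) = 0.0575 / 0.35192 ≈ 0.163.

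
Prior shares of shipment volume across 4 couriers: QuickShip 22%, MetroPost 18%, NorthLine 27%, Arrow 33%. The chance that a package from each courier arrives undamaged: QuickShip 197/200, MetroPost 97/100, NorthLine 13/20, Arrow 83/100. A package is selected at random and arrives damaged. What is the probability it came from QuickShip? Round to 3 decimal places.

Taking complements, P(damaged | each) = QuickShip 0.015, MetroPost 0.03, NorthLine 0.35, Arrow 0.17.
Unnormalized posteriors (prior × likelihood):
  QuickShip: 0.22 × 0.015 = 0.0033
  MetroPost: 0.18 × 0.03 = 0.0054
  NorthLine: 0.27 × 0.35 = 0.0945
  Arrow: 0.33 × 0.17 = 0.0561
Normalizing constant = 0.1593.
P(QuickShip | evidence) = 0.0033 / 0.1593 ≈ 0.021.

0.021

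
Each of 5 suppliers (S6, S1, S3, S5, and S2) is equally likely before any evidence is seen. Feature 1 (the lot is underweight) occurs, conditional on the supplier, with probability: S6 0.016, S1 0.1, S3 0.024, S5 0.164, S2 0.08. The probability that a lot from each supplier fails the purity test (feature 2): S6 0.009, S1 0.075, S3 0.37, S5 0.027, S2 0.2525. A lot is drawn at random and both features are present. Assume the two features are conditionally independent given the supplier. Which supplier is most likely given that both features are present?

S2

Since the prior is uniform, the posterior is proportional to the likelihood:
  S6: 0.016 × 0.009 = 0.000144
  S1: 0.1 × 0.075 = 0.0075
  S3: 0.024 × 0.37 = 0.00888
  S5: 0.164 × 0.027 = 0.004428
  S2: 0.08 × 0.2525 = 0.0202
Total = 0.041152.
Largest term belongs to S2, so S2 is most probable.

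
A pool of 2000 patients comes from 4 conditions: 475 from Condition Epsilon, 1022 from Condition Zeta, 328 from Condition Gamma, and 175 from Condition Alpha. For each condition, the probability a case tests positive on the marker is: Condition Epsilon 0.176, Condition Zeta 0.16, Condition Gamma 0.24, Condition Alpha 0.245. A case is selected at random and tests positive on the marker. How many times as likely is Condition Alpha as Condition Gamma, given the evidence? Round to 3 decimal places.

By Bayes' rule, posterior ∝ prior × likelihood:
  Condition Epsilon: 0.2375 × 0.176 = 0.0418
  Condition Zeta: 0.511 × 0.16 = 0.08176
  Condition Gamma: 0.164 × 0.24 = 0.03936
  Condition Alpha: 0.0875 × 0.245 = 0.0214375
Normalizing constant = 0.1843575.
The ratio is 0.0214375 / 0.03936 (the normalizer cancels) = 0.545.

0.545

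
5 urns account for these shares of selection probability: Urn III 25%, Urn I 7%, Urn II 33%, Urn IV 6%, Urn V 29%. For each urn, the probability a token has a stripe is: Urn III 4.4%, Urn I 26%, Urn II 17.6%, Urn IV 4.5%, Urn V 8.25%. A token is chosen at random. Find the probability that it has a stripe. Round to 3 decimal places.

Unnormalized posteriors (prior × likelihood):
  Urn III: 0.25 × 0.044 = 0.011
  Urn I: 0.07 × 0.26 = 0.0182
  Urn II: 0.33 × 0.176 = 0.05808
  Urn IV: 0.06 × 0.045 = 0.0027
  Urn V: 0.29 × 0.0825 = 0.023925
P(striped) = 0.011 + 0.0182 + 0.05808 + 0.0027 + 0.023925 = 0.113905 → 0.114.

0.114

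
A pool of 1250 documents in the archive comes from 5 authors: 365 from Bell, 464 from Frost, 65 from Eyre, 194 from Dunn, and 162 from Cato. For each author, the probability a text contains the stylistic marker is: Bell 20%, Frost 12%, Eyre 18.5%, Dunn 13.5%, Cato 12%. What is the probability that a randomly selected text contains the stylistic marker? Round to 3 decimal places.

Prior × likelihood for each hypothesis:
  Bell: 0.292 × 0.2 = 0.0584
  Frost: 0.3712 × 0.12 = 0.044544
  Eyre: 0.052 × 0.185 = 0.00962
  Dunn: 0.1552 × 0.135 = 0.020952
  Cato: 0.1296 × 0.12 = 0.015552
P(marker) = 0.0584 + 0.044544 + 0.00962 + 0.020952 + 0.015552 = 0.149068 → 0.149.

0.149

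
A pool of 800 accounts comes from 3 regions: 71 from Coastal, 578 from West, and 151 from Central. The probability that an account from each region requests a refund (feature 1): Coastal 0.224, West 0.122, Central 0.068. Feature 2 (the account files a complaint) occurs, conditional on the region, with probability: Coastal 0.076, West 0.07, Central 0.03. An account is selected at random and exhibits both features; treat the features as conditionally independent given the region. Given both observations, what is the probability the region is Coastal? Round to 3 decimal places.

Unnormalized posteriors (prior × likelihood):
  Coastal: 0.08875 × 0.224 × 0.076 = 0.00151088
  West: 0.7225 × 0.122 × 0.07 = 0.00617015
  Central: 0.18875 × 0.068 × 0.03 = 0.00038505
Normalizing constant = 0.00806608.
P(Coastal | evidence) = 0.00151088 / 0.00806608 ≈ 0.187.

0.187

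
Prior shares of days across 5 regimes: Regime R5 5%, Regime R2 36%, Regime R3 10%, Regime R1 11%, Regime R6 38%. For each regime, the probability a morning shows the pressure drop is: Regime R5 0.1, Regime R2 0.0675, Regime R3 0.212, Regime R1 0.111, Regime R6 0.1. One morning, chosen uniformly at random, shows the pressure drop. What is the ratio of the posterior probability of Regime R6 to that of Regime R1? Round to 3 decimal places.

3.112

By Bayes' rule, posterior ∝ prior × likelihood:
  Regime R5: 0.05 × 0.1 = 0.005
  Regime R2: 0.36 × 0.0675 = 0.0243
  Regime R3: 0.1 × 0.212 = 0.0212
  Regime R1: 0.11 × 0.111 = 0.01221
  Regime R6: 0.38 × 0.1 = 0.038
Sum = 0.10071.
The ratio is 0.038 / 0.01221 (the normalizer cancels) = 3.112.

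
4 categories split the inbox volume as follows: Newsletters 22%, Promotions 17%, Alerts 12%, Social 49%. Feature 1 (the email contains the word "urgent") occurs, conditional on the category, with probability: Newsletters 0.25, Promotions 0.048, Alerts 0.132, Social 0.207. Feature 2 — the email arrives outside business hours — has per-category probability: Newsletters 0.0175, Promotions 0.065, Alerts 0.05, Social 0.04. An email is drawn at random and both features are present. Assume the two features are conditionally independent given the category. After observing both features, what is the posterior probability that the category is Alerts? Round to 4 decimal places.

Prior × likelihood for each hypothesis:
  Newsletters: 0.22 × 0.25 × 0.0175 = 0.0009625
  Promotions: 0.17 × 0.048 × 0.065 = 0.0005304
  Alerts: 0.12 × 0.132 × 0.05 = 0.000792
  Social: 0.49 × 0.207 × 0.04 = 0.0040572
Normalizing constant = 0.0063421.
P(Alerts | evidence) = 0.000792 / 0.0063421 ≈ 0.1249.

0.1249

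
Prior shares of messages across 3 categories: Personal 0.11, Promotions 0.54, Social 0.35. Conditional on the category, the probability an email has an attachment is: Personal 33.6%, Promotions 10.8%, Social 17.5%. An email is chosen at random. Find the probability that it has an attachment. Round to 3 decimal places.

Unnormalized posteriors (prior × likelihood):
  Personal: 0.11 × 0.336 = 0.03696
  Promotions: 0.54 × 0.108 = 0.05832
  Social: 0.35 × 0.175 = 0.06125
P(attachment) = 0.03696 + 0.05832 + 0.06125 = 0.15653 → 0.157.

0.157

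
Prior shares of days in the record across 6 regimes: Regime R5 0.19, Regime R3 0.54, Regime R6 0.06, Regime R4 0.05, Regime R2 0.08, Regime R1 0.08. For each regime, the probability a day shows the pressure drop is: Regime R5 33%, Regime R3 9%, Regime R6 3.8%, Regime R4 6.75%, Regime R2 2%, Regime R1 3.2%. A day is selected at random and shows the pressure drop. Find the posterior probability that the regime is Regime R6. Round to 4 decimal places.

Prior × likelihood for each hypothesis:
  Regime R5: 0.19 × 0.33 = 0.0627
  Regime R3: 0.54 × 0.09 = 0.0486
  Regime R6: 0.06 × 0.038 = 0.00228
  Regime R4: 0.05 × 0.0675 = 0.003375
  Regime R2: 0.08 × 0.02 = 0.0016
  Regime R1: 0.08 × 0.032 = 0.00256
Sum = 0.121115.
P(Regime R6 | evidence) = 0.00228 / 0.121115 ≈ 0.0188.

0.0188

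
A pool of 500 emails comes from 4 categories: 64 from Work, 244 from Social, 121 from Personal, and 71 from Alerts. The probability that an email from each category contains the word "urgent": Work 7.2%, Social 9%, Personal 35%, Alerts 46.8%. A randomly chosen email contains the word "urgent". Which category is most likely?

Personal

Prior × likelihood for each hypothesis:
  Work: 0.128 × 0.072 = 0.009216
  Social: 0.488 × 0.09 = 0.04392
  Personal: 0.242 × 0.35 = 0.0847
  Alerts: 0.142 × 0.468 = 0.066456
Normalizing constant = 0.204292.
Largest term belongs to Personal, so Personal is most probable.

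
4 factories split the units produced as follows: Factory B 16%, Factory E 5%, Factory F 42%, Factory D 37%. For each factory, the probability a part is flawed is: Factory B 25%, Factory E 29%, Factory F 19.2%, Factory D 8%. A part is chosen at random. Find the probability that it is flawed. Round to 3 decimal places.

Compute prior × likelihood for every hypothesis:
  Factory B: 0.16 × 0.25 = 0.04
  Factory E: 0.05 × 0.29 = 0.0145
  Factory F: 0.42 × 0.192 = 0.08064
  Factory D: 0.37 × 0.08 = 0.0296
P(flawed) = 0.04 + 0.0145 + 0.08064 + 0.0296 = 0.16474 → 0.165.

0.165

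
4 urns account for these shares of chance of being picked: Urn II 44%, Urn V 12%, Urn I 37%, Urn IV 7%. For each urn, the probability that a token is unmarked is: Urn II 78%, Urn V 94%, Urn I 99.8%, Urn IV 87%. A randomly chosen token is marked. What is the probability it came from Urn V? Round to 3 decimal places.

Taking complements, P(marked | each) = Urn II 0.22, Urn V 0.06, Urn I 0.002, Urn IV 0.13.
Unnormalized posteriors (prior × likelihood):
  Urn II: 0.44 × 0.22 = 0.0968
  Urn V: 0.12 × 0.06 = 0.0072
  Urn I: 0.37 × 0.002 = 0.00074
  Urn IV: 0.07 × 0.13 = 0.0091
Sum = 0.11384.
P(Urn V | evidence) = 0.0072 / 0.11384 ≈ 0.063.

0.063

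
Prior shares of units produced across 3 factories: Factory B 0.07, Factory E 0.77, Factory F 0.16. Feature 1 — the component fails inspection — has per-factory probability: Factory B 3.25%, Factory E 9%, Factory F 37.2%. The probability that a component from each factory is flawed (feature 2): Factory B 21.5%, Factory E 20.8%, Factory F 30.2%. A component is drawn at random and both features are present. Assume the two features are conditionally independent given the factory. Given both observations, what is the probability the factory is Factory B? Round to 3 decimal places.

0.015

By Bayes' rule, posterior ∝ prior × likelihood:
  Factory B: 0.07 × 0.0325 × 0.215 = 0.000489125
  Factory E: 0.77 × 0.09 × 0.208 = 0.0144144
  Factory F: 0.16 × 0.372 × 0.302 = 0.01797504
Total = 0.032878565.
P(Factory B | evidence) = 0.000489125 / 0.032878565 ≈ 0.015.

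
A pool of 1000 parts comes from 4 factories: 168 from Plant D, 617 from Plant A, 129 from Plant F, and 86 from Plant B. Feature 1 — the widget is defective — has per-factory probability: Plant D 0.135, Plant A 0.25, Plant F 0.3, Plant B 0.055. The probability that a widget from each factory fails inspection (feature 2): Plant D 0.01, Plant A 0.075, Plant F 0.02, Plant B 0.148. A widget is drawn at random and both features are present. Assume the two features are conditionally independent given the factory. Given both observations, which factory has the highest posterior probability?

By Bayes' rule, posterior ∝ prior × likelihood:
  Plant D: 0.168 × 0.135 × 0.01 = 0.0002268
  Plant A: 0.617 × 0.25 × 0.075 = 0.01156875
  Plant F: 0.129 × 0.3 × 0.02 = 0.000774
  Plant B: 0.086 × 0.055 × 0.148 = 0.00070004
Total = 0.01326959.
Largest term belongs to Plant A, so Plant A is most probable.

Plant A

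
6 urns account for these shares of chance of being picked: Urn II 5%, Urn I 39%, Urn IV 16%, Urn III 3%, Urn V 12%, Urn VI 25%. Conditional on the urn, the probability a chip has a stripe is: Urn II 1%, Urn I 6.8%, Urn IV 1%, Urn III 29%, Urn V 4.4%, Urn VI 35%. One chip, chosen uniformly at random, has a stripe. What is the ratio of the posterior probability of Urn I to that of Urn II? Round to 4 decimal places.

By Bayes' rule, posterior ∝ prior × likelihood:
  Urn II: 0.05 × 0.01 = 0.0005
  Urn I: 0.39 × 0.068 = 0.02652
  Urn IV: 0.16 × 0.01 = 0.0016
  Urn III: 0.03 × 0.29 = 0.0087
  Urn V: 0.12 × 0.044 = 0.00528
  Urn VI: 0.25 × 0.35 = 0.0875
Sum = 0.1301.
The ratio is 0.02652 / 0.0005 (the normalizer cancels) = 53.0400.

53.0400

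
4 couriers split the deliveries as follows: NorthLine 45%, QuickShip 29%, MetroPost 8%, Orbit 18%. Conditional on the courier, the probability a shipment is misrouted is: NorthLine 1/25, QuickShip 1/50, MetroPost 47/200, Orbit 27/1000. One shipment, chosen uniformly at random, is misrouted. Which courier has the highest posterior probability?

Prior × likelihood for each hypothesis:
  NorthLine: 0.45 × 0.04 = 0.018
  QuickShip: 0.29 × 0.02 = 0.0058
  MetroPost: 0.08 × 0.235 = 0.0188
  Orbit: 0.18 × 0.027 = 0.00486
Total = 0.04746.
Largest term belongs to MetroPost, so MetroPost is most probable.

MetroPost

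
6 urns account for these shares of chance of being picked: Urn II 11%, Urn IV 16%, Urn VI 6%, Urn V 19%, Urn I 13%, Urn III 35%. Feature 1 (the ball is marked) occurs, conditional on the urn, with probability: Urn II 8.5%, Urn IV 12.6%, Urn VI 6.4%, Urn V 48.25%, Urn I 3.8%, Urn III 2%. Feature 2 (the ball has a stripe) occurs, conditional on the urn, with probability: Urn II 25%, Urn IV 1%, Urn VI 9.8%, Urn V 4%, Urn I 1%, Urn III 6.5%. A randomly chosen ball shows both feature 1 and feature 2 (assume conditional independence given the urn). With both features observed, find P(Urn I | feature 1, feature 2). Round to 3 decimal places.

Compute prior × likelihood for every hypothesis:
  Urn II: 0.11 × 0.085 × 0.25 = 0.0023375
  Urn IV: 0.16 × 0.126 × 0.01 = 0.0002016
  Urn VI: 0.06 × 0.064 × 0.098 = 0.00037632
  Urn V: 0.19 × 0.4825 × 0.04 = 0.003667
  Urn I: 0.13 × 0.038 × 0.01 = 0.0000494
  Urn III: 0.35 × 0.02 × 0.065 = 0.000455
Total = 0.00708682.
P(Urn I | evidence) = 0.0000494 / 0.00708682 ≈ 0.007.

0.007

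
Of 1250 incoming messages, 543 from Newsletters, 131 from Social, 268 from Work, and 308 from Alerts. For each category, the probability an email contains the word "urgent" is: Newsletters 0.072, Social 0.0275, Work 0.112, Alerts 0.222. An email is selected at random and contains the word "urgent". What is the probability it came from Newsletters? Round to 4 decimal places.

0.2771

By Bayes' rule, posterior ∝ prior × likelihood:
  Newsletters: 0.4344 × 0.072 = 0.0312768
  Social: 0.1048 × 0.0275 = 0.002882
  Work: 0.2144 × 0.112 = 0.0240128
  Alerts: 0.2464 × 0.222 = 0.0547008
Total = 0.1128724.
P(Newsletters | evidence) = 0.0312768 / 0.1128724 ≈ 0.2771.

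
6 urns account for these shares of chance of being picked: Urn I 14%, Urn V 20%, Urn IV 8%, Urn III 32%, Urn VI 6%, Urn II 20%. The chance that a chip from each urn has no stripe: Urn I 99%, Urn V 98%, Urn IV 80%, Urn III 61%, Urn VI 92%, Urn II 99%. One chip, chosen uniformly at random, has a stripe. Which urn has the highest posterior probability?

Taking complements, P(striped | each) = Urn I 0.01, Urn V 0.02, Urn IV 0.2, Urn III 0.39, Urn VI 0.08, Urn II 0.01.
Compute prior × likelihood for every hypothesis:
  Urn I: 0.14 × 0.01 = 0.0014
  Urn V: 0.2 × 0.02 = 0.004
  Urn IV: 0.08 × 0.2 = 0.016
  Urn III: 0.32 × 0.39 = 0.1248
  Urn VI: 0.06 × 0.08 = 0.0048
  Urn II: 0.2 × 0.01 = 0.002
Total = 0.153.
Largest term belongs to Urn III, so Urn III is most probable.

Urn III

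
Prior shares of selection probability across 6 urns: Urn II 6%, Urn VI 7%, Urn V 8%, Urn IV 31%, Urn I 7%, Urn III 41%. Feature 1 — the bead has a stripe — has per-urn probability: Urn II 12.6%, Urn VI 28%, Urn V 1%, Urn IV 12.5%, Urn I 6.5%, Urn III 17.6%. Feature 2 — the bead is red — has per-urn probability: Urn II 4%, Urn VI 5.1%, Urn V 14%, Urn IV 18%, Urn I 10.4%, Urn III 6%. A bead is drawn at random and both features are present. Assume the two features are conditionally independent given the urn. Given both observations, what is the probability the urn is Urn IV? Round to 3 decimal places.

0.529

Unnormalized posteriors (prior × likelihood):
  Urn II: 0.06 × 0.126 × 0.04 = 0.0003024
  Urn VI: 0.07 × 0.28 × 0.051 = 0.0009996
  Urn V: 0.08 × 0.01 × 0.14 = 0.000112
  Urn IV: 0.31 × 0.125 × 0.18 = 0.006975
  Urn I: 0.07 × 0.065 × 0.104 = 0.0004732
  Urn III: 0.41 × 0.176 × 0.06 = 0.0043296
Normalizing constant = 0.0131918.
P(Urn IV | evidence) = 0.006975 / 0.0131918 ≈ 0.529.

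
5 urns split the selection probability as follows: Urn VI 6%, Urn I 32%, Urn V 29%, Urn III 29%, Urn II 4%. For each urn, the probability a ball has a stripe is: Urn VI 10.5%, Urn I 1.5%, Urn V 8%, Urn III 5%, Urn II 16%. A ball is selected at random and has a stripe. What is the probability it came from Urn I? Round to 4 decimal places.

0.0870

Compute prior × likelihood for every hypothesis:
  Urn VI: 0.06 × 0.105 = 0.0063
  Urn I: 0.32 × 0.015 = 0.0048
  Urn V: 0.29 × 0.08 = 0.0232
  Urn III: 0.29 × 0.05 = 0.0145
  Urn II: 0.04 × 0.16 = 0.0064
Normalizing constant = 0.0552.
P(Urn I | evidence) = 0.0048 / 0.0552 ≈ 0.0870.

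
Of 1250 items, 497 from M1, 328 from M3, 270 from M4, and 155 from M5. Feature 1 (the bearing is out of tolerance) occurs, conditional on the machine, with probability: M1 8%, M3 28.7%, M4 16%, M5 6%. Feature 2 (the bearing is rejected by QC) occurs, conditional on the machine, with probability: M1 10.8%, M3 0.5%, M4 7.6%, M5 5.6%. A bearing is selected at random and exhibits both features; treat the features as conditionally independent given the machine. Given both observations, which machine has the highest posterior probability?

M1

Compute prior × likelihood for every hypothesis:
  M1: 0.3976 × 0.08 × 0.108 = 0.003435264
  M3: 0.2624 × 0.287 × 0.005 = 0.000376544
  M4: 0.216 × 0.16 × 0.076 = 0.00262656
  M5: 0.124 × 0.06 × 0.056 = 0.00041664
Sum = 0.006855008.
Largest term belongs to M1, so M1 is most probable.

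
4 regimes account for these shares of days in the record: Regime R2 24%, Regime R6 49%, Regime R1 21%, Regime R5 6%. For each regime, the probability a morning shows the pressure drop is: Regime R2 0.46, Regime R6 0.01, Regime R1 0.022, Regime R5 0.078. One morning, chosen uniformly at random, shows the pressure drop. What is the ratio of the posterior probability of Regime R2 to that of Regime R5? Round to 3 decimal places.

Unnormalized posteriors (prior × likelihood):
  Regime R2: 0.24 × 0.46 = 0.1104
  Regime R6: 0.49 × 0.01 = 0.0049
  Regime R1: 0.21 × 0.022 = 0.00462
  Regime R5: 0.06 × 0.078 = 0.00468
Normalizing constant = 0.1246.
The ratio is 0.1104 / 0.00468 (the normalizer cancels) = 23.590.

23.590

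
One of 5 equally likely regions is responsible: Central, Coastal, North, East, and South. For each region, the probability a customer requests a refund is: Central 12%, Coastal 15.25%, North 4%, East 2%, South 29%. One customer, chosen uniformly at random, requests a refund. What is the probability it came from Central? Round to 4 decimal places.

0.1928

With a uniform prior (1/5 each), posterior ∝ likelihood:
  Central: 0.12
  Coastal: 0.1525
  North: 0.04
  East: 0.02
  South: 0.29
Sum = 0.6225.
P(Central | evidence) = 0.12 / 0.6225 ≈ 0.1928.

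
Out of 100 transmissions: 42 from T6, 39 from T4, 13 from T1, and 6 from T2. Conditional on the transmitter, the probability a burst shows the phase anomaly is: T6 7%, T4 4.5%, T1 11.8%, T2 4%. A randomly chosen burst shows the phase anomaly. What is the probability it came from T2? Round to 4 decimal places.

0.0371

By Bayes' rule, posterior ∝ prior × likelihood:
  T6: 0.42 × 0.07 = 0.0294
  T4: 0.39 × 0.045 = 0.01755
  T1: 0.13 × 0.118 = 0.01534
  T2: 0.06 × 0.04 = 0.0024
Total = 0.06469.
P(T2 | evidence) = 0.0024 / 0.06469 ≈ 0.0371.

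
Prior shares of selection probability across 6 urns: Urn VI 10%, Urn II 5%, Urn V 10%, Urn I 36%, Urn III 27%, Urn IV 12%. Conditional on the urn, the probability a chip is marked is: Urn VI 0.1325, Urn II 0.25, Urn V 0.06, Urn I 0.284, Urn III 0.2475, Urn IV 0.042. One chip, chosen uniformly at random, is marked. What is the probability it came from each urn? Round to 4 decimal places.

Compute prior × likelihood for every hypothesis:
  Urn VI: 0.1 × 0.1325 = 0.01325
  Urn II: 0.05 × 0.25 = 0.0125
  Urn V: 0.1 × 0.06 = 0.006
  Urn I: 0.36 × 0.284 = 0.10224
  Urn III: 0.27 × 0.2475 = 0.066825
  Urn IV: 0.12 × 0.042 = 0.00504
Normalizing constant = 0.205855.
P(Urn VI | marked) = 0.01325/0.205855 ≈ 0.0644
P(Urn II | marked) = 0.0125/0.205855 ≈ 0.0607
P(Urn V | marked) = 0.006/0.205855 ≈ 0.0291
P(Urn I | marked) = 0.10224/0.205855 ≈ 0.4967
P(Urn III | marked) = 0.066825/0.205855 ≈ 0.3246
P(Urn IV | marked) = 0.00504/0.205855 ≈ 0.0245

Urn VI 0.0644, Urn II 0.0607, Urn V 0.0291, Urn I 0.4967, Urn III 0.3246, Urn IV 0.0245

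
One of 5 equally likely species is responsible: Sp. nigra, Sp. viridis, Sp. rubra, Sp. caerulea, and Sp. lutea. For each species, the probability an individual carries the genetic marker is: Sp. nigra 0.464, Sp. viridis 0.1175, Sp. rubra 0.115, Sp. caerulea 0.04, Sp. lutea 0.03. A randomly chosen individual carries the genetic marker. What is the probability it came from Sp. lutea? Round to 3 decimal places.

0.039

With a uniform prior (1/5 each), posterior ∝ likelihood:
  Sp. nigra: 0.464
  Sp. viridis: 0.1175
  Sp. rubra: 0.115
  Sp. caerulea: 0.04
  Sp. lutea: 0.03
Total = 0.7665.
P(Sp. lutea | evidence) = 0.03 / 0.7665 ≈ 0.039.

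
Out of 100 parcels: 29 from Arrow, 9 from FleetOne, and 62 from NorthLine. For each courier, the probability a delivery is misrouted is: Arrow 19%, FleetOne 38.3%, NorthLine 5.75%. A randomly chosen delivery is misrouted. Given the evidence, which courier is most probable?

Arrow

Unnormalized posteriors (prior × likelihood):
  Arrow: 0.29 × 0.19 = 0.0551
  FleetOne: 0.09 × 0.383 = 0.03447
  NorthLine: 0.62 × 0.0575 = 0.03565
Sum = 0.12522.
Largest term belongs to Arrow, so Arrow is most probable.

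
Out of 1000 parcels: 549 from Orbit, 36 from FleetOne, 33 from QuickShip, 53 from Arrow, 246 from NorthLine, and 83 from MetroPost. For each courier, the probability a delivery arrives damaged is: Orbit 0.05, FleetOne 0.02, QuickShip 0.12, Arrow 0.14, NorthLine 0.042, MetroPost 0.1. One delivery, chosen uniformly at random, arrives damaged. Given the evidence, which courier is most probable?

Prior × likelihood for each hypothesis:
  Orbit: 0.549 × 0.05 = 0.02745
  FleetOne: 0.036 × 0.02 = 0.00072
  QuickShip: 0.033 × 0.12 = 0.00396
  Arrow: 0.053 × 0.14 = 0.00742
  NorthLine: 0.246 × 0.042 = 0.010332
  MetroPost: 0.083 × 0.1 = 0.0083
Normalizing constant = 0.058182.
Largest term belongs to Orbit, so Orbit is most probable.

Orbit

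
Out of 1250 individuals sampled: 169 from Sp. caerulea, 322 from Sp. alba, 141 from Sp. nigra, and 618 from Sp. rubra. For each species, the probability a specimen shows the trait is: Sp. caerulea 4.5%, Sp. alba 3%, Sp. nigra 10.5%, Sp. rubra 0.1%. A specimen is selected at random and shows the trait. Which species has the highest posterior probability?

Prior × likelihood for each hypothesis:
  Sp. caerulea: 0.1352 × 0.045 = 0.006084
  Sp. alba: 0.2576 × 0.03 = 0.007728
  Sp. nigra: 0.1128 × 0.105 = 0.011844
  Sp. rubra: 0.4944 × 0.001 = 0.0004944
Sum = 0.0261504.
Largest term belongs to Sp. nigra, so Sp. nigra is most probable.

Sp. nigra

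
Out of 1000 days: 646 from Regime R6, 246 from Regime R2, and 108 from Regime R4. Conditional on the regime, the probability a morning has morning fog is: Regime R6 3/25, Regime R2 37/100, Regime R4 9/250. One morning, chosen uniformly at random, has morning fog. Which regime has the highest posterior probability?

Prior × likelihood for each hypothesis:
  Regime R6: 0.646 × 0.12 = 0.07752
  Regime R2: 0.246 × 0.37 = 0.09102
  Regime R4: 0.108 × 0.036 = 0.003888
Sum = 0.172428.
Largest term belongs to Regime R2, so Regime R2 is most probable.

Regime R2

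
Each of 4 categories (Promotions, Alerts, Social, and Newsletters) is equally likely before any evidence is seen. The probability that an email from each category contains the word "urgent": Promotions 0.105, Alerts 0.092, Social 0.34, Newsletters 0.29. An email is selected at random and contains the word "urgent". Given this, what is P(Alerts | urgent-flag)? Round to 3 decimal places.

0.111

With a uniform prior (1/4 each), posterior ∝ likelihood:
  Promotions: 0.105
  Alerts: 0.092
  Social: 0.34
  Newsletters: 0.29
Sum = 0.827.
P(Alerts | evidence) = 0.092 / 0.827 ≈ 0.111.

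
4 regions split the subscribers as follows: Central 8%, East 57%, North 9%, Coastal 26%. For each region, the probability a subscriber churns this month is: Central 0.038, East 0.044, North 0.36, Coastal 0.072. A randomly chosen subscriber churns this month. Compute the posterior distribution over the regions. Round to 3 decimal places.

Prior × likelihood for each hypothesis:
  Central: 0.08 × 0.038 = 0.00304
  East: 0.57 × 0.044 = 0.02508
  North: 0.09 × 0.36 = 0.0324
  Coastal: 0.26 × 0.072 = 0.01872
Sum = 0.07924.
P(Central | churn) = 0.00304/0.07924 ≈ 0.038
P(East | churn) = 0.02508/0.07924 ≈ 0.317
P(North | churn) = 0.0324/0.07924 ≈ 0.409
P(Coastal | churn) = 0.01872/0.07924 ≈ 0.236
(Check: 0.038+0.317+0.409+0.236 = 1.000.)

Central 0.038, East 0.317, North 0.409, Coastal 0.236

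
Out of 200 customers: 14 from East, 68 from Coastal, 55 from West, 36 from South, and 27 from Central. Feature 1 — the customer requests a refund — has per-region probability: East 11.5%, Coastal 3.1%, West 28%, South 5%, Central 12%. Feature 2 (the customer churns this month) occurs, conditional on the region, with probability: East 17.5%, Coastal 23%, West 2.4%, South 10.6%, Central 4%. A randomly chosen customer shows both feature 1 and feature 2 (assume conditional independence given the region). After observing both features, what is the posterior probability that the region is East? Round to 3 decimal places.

0.193

Compute prior × likelihood for every hypothesis:
  East: 0.07 × 0.115 × 0.175 = 0.00140875
  Coastal: 0.34 × 0.031 × 0.23 = 0.0024242
  West: 0.275 × 0.28 × 0.024 = 0.001848
  South: 0.18 × 0.05 × 0.106 = 0.000954
  Central: 0.135 × 0.12 × 0.04 = 0.000648
Sum = 0.00728295.
P(East | evidence) = 0.00140875 / 0.00728295 ≈ 0.193.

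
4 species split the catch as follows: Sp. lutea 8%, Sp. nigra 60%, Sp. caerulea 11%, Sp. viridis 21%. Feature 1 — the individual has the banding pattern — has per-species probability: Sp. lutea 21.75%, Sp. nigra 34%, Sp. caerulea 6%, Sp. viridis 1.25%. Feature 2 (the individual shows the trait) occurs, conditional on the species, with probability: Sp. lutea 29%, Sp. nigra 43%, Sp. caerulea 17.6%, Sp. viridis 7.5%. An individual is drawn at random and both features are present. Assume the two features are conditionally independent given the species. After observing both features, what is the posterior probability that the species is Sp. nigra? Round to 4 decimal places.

0.9320

Prior × likelihood for each hypothesis:
  Sp. lutea: 0.08 × 0.2175 × 0.29 = 0.005046
  Sp. nigra: 0.6 × 0.34 × 0.43 = 0.08772
  Sp. caerulea: 0.11 × 0.06 × 0.176 = 0.0011616
  Sp. viridis: 0.21 × 0.0125 × 0.075 = 0.000196875
Sum = 0.094124475.
P(Sp. nigra | evidence) = 0.08772 / 0.094124475 ≈ 0.9320.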